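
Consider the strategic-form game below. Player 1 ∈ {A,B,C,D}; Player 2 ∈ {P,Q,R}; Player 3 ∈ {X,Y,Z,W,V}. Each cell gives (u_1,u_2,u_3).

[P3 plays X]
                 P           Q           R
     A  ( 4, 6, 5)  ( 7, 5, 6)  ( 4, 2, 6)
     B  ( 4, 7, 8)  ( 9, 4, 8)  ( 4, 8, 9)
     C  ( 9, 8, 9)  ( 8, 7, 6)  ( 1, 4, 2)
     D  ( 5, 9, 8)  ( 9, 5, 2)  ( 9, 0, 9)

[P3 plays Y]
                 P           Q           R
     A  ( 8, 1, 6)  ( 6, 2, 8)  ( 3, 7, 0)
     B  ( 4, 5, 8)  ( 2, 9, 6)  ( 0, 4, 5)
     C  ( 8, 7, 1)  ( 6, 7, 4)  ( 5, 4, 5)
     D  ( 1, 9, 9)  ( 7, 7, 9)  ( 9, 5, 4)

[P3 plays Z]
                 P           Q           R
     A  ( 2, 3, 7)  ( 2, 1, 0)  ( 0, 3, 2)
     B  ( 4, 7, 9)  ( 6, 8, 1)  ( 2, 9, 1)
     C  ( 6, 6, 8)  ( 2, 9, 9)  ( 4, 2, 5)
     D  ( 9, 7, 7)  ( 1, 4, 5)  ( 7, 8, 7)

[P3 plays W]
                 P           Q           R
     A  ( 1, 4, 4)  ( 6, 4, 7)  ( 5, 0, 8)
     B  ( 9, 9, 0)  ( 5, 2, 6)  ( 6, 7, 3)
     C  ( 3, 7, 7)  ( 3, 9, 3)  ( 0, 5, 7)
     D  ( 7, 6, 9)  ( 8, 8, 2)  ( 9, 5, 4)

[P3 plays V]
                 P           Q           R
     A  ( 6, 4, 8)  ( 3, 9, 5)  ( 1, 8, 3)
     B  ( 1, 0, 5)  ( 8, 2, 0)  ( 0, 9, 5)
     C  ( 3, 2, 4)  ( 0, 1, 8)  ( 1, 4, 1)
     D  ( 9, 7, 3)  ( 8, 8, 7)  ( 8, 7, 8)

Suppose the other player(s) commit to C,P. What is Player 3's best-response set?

u_3(X vs C,P) = 9
u_3(Y vs C,P) = 1
u_3(Z vs C,P) = 8
u_3(W vs C,P) = 7
u_3(V vs C,P) = 4
max payoff 9 at {X}

P3 best: {X}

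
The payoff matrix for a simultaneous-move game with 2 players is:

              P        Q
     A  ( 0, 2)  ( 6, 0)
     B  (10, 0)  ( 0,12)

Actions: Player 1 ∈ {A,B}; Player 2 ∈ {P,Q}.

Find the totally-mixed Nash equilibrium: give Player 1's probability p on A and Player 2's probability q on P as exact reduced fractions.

p=6/7, q=3/8

P1 indiff ⇒ q·0+(1-q)·6 = q·10+(1-q)·0 ⇒ q(-10) = (1-q)(-6) ⇒ q = 3/8
P2 indiff ⇒ p·2+(1-p)·0 = p·0+(1-p)·12 ⇒ p(2) = (1-p)(12) ⇒ p = 6/7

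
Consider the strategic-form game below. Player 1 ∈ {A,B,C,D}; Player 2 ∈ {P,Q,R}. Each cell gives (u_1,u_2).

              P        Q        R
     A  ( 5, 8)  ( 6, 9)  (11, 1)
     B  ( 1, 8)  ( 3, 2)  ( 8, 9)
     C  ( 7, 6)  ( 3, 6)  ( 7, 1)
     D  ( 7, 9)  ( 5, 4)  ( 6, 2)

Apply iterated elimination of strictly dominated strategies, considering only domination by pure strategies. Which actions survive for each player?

P1 drop B (A beats it: P:5>1 Q:6>3 R:11>8)
P2 drop R (P beats it: A:8>1 C:6>1 D:9>2)
P1→{A,C,D} P2→{P,Q}

Survivors P1:{A,C,D} P2:{P,Q}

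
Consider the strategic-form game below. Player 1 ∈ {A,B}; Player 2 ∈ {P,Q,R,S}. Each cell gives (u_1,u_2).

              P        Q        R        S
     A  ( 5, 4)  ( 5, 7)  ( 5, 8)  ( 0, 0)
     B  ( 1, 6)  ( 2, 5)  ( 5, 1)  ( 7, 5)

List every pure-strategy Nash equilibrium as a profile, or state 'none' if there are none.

(A,P): not NE [P2→R gives 8>4]
(A,Q): not NE [P2→R gives 8>7]
(A,R): NE
(A,S): not NE [P1→B gives 7>0; P2→R gives 8>0]
(B,P): not NE [P1→A gives 5>1]
(B,Q): not NE [P1→A gives 5>2; P2→P gives 6>5]
(B,R): not NE [P2→P gives 6>1]
(B,S): not NE [P2→P gives 6>5]

PSNE = {(A,R)}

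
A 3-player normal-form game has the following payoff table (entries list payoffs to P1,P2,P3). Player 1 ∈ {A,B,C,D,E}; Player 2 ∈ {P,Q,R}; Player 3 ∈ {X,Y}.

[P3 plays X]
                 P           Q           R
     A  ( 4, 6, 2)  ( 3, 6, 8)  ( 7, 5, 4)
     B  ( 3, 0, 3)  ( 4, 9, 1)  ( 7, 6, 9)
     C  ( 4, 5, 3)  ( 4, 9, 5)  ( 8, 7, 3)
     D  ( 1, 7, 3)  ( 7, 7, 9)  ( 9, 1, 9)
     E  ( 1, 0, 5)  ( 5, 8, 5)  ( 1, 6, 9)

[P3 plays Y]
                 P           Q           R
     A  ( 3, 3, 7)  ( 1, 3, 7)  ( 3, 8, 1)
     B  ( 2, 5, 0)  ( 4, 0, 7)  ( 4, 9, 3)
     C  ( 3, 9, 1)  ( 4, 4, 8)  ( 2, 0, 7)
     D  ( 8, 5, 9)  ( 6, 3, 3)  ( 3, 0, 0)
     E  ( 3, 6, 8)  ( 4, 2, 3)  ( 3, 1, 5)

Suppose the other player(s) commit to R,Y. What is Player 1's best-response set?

u_1(A vs R,Y) = 3
u_1(B vs R,Y) = 4
u_1(C vs R,Y) = 2
u_1(D vs R,Y) = 3
u_1(E vs R,Y) = 3
max payoff 4 at {B}

BR_1 = {B}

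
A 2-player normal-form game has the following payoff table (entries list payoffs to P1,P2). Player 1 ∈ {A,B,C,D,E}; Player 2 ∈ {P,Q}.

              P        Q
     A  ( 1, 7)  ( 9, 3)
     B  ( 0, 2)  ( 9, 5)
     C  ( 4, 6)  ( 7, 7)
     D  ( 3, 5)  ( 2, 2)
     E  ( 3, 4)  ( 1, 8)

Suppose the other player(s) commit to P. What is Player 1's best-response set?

u_1(A vs P) = 1
u_1(B vs P) = 0
u_1(C vs P) = 4
u_1(D vs P) = 3
u_1(E vs P) = 3
max payoff 4 at {C}

argmax u_1 = {C}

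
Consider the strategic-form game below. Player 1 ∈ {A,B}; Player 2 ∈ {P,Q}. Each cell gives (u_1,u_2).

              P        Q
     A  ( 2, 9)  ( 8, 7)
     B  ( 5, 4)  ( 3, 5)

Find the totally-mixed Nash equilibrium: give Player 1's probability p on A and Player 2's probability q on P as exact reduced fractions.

p=1/3, q=5/8

P1 indiff ⇒ q·2+(1-q)·8 = q·5+(1-q)·3 ⇒ q(-3) = (1-q)(-5) ⇒ q = 5/8
P2 indiff ⇒ p·9+(1-p)·4 = p·7+(1-p)·5 ⇒ p(2) = (1-p)(1) ⇒ p = 1/3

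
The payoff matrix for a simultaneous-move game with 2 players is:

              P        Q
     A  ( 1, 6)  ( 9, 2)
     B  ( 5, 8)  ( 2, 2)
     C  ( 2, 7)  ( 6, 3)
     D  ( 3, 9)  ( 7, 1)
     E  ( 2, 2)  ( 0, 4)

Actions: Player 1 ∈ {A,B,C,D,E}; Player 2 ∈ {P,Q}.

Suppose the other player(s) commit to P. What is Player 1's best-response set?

u_1(A vs P) = 1
u_1(B vs P) = 5
u_1(C vs P) = 2
u_1(D vs P) = 3
u_1(E vs P) = 2
max payoff 5 at {B}

P1 best: {B}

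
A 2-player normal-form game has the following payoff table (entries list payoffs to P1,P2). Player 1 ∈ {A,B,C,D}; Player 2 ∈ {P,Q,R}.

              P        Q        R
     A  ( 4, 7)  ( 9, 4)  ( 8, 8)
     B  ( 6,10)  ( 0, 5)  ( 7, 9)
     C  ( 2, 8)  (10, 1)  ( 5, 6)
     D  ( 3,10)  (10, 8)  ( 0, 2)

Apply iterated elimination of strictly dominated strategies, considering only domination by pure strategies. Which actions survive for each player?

P2 drop Q (P beats it: A:7>4 B:10>5 C:8>1 D:10>8)
P1 drop C (A beats it: P:4>2 R:8>5)
P1 drop D (A beats it: P:4>3 R:8>0)
P1→{A,B} P2→{P,R}

Survivors P1:{A,B} P2:{P,R}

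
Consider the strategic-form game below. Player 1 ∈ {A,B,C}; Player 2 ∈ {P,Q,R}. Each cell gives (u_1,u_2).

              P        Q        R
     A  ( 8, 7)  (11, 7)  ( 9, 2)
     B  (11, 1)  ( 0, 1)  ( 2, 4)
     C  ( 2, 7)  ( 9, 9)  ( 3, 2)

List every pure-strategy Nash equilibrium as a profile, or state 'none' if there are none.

(A,P): not NE [P1→B gives 11>8]
(A,Q): NE
(A,R): not NE [P2→Q gives 7>2]
(B,P): not NE [P2→R gives 4>1]
(B,Q): not NE [P1→A gives 11>0; P2→R gives 4>1]
(B,R): not NE [P1→A gives 9>2]
(C,P): not NE [P1→B gives 11>2; P2→Q gives 9>7]
(C,Q): not NE [P1→A gives 11>9]
(C,R): not NE [P1→A gives 9>3; P2→Q gives 9>2]

NE set: (A,Q)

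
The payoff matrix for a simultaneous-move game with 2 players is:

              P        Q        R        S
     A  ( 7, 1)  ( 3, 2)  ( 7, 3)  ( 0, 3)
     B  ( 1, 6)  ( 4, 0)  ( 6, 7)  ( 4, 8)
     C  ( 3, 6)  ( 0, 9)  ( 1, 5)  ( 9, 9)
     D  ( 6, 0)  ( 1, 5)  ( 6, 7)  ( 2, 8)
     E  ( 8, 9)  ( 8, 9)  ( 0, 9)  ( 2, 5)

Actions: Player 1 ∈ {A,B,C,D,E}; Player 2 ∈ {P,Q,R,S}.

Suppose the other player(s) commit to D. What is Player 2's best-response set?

argmax u_2 = {S}

u_2(P vs D) = 0
u_2(Q vs D) = 5
u_2(R vs D) = 7
u_2(S vs D) = 8
max payoff 8 at {S}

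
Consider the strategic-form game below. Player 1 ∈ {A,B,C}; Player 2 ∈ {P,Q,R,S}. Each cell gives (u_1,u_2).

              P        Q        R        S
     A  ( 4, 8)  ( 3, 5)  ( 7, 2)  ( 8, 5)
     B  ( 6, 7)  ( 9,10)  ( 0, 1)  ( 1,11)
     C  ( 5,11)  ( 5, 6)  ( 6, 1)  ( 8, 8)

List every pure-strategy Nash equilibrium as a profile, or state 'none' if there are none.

(A,P): not NE [P1→B gives 6>4]
(A,Q): not NE [P1→B gives 9>3; P2→P gives 8>5]
(A,R): not NE [P2→P gives 8>2]
(A,S): not NE [P2→P gives 8>5]
(B,P): not NE [P2→S gives 11>7]
(B,Q): not NE [P2→S gives 11>10]
(B,R): not NE [P1→A gives 7>0; P2→S gives 11>1]
(B,S): not NE [P1→C gives 8>1]
(C,P): not NE [P1→B gives 6>5]
(C,Q): not NE [P1→B gives 9>5; P2→P gives 11>6]
(C,R): not NE [P1→A gives 7>6; P2→P gives 11>1]
(C,S): not NE [P2→P gives 11>8]

PSNE: ∅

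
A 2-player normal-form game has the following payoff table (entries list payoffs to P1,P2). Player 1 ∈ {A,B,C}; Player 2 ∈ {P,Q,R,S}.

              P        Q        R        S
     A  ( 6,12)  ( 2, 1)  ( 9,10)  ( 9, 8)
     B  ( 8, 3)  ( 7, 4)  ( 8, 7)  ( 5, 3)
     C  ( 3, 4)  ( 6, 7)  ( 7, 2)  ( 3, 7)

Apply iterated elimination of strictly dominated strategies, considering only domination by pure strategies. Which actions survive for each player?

Survivors P1:{A,B} P2:{P,R}

P1 drop C (B beats it: P:8>3 Q:7>6 R:8>7 S:5>3)
P2 drop Q (R beats it: A:10>1 B:7>4)
P2 drop S (R beats it: A:10>8 B:7>3)
P1→{A,B} P2→{P,R}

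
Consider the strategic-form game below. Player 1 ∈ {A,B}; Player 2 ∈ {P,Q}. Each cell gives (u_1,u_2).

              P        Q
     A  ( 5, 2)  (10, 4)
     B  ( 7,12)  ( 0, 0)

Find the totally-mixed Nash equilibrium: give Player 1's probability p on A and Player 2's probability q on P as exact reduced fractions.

p=6/7, q=5/6

P1 indiff ⇒ q·5+(1-q)·10 = q·7+(1-q)·0 ⇒ q(-2) = (1-q)(-10) ⇒ q = 5/6
P2 indiff ⇒ p·2+(1-p)·12 = p·4+(1-p)·0 ⇒ p(-2) = (1-p)(-12) ⇒ p = 6/7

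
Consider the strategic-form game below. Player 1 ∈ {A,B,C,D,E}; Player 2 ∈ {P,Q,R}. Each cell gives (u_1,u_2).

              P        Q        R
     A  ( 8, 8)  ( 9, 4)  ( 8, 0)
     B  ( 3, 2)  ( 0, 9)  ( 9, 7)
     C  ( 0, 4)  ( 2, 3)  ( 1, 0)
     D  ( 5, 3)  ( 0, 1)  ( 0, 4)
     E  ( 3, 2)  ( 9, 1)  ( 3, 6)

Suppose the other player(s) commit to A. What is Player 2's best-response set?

u_2(P vs A) = 8
u_2(Q vs A) = 4
u_2(R vs A) = 0
max payoff 8 at {P}

argmax u_2 = {P}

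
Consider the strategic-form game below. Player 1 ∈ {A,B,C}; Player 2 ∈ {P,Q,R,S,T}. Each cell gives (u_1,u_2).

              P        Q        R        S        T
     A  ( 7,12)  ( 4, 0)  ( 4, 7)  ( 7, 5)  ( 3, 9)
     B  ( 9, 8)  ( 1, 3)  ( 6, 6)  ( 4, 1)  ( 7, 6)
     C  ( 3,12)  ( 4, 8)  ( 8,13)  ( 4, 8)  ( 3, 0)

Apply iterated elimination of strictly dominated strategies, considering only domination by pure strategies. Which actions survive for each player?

Remaining: P1:{B,C} P2:{P,R}

P2 drop Q (P beats it: A:12>0 B:8>3 C:12>8)
P2 drop S (P beats it: A:12>5 B:8>1 C:12>8)
P1 drop A (B beats it: P:9>7 R:6>4 T:7>3)
P2 drop T (P beats it: B:8>6 C:12>0)
P1→{B,C} P2→{P,R}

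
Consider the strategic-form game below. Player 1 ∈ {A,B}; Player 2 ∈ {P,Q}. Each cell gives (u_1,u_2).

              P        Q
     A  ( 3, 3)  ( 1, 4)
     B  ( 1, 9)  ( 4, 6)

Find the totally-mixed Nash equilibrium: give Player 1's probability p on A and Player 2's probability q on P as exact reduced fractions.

P1 indiff ⇒ q·3+(1-q)·1 = q·1+(1-q)·4 ⇒ q(2) = (1-q)(3) ⇒ q = 3/5
P2 indiff ⇒ p·3+(1-p)·9 = p·4+(1-p)·6 ⇒ p(-1) = (1-p)(-3) ⇒ p = 3/4

p=3/4, q=3/5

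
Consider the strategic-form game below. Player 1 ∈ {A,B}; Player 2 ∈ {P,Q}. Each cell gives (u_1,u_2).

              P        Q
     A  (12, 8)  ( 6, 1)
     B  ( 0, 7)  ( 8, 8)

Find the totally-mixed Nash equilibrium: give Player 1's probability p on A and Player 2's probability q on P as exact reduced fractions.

P1 mixes 1/8 on A; P2 mixes 1/7 on P

P1 indiff ⇒ q·12+(1-q)·6 = q·0+(1-q)·8 ⇒ q(12) = (1-q)(2) ⇒ q = 1/7
P2 indiff ⇒ p·8+(1-p)·7 = p·1+(1-p)·8 ⇒ p(7) = (1-p)(1) ⇒ p = 1/8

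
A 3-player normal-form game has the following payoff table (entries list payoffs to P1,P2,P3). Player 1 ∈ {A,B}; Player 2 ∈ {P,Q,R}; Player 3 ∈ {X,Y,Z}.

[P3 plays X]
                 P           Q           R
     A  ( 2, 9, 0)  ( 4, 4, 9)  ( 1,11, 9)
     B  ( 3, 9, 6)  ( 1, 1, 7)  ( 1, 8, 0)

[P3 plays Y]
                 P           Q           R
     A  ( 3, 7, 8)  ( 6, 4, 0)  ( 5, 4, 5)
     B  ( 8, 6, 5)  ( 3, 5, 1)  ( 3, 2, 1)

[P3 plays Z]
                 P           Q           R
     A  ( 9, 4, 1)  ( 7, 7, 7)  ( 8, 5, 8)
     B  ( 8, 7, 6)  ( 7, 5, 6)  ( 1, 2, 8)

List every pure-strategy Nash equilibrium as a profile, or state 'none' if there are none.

Nash profiles: (A,R,X), (B,P,X)

(A,P,X): not NE [P1→B gives 3>2; P2→R gives 11>9; P3→Y gives 8>0]
(A,P,Y): not NE [P1→B gives 8>3]
(A,P,Z): not NE [P2→Q gives 7>4; P3→Y gives 8>1]
(A,Q,X): not NE [P2→R gives 11>4]
(A,Q,Y): not NE [P2→P gives 7>4; P3→X gives 9>0]
(A,Q,Z): not NE [P3→X gives 9>7]
(A,R,X): NE
(A,R,Y): not NE [P2→P gives 7>4; P3→X gives 9>5]
(A,R,Z): not NE [P2→Q gives 7>5; P3→X gives 9>8]
(B,P,X): NE
(B,P,Y): not NE [P3→Z gives 6>5]
(B,P,Z): not NE [P1→A gives 9>8]
(B,Q,X): not NE [P1→A gives 4>1; P2→P gives 9>1]
(B,Q,Y): not NE [P1→A gives 6>3; P2→P gives 6>5; P3→X gives 7>1]
(B,Q,Z): not NE [P2→P gives 7>5; P3→X gives 7>6]
(B,R,X): not NE [P2→P gives 9>8; P3→Z gives 8>0]
(B,R,Y): not NE [P1→A gives 5>3; P2→P gives 6>2; P3→Z gives 8>1]
(B,R,Z): not NE [P1→A gives 8>1; P2→P gives 7>2]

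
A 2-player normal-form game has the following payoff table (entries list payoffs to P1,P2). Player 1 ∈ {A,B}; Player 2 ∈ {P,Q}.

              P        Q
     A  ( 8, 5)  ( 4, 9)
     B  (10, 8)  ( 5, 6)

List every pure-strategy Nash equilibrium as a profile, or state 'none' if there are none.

NE set: (B,P)

(A,P): not NE [P1→B gives 10>8; P2→Q gives 9>5]
(A,Q): not NE [P1→B gives 5>4]
(B,P): NE
(B,Q): not NE [P2→P gives 8>6]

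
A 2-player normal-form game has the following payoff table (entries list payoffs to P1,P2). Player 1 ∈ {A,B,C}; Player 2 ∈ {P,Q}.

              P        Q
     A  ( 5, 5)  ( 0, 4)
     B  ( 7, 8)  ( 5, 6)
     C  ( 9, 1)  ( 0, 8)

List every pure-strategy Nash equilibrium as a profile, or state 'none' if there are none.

PSNE: ∅

(A,P): not NE [P1→C gives 9>5]
(A,Q): not NE [P1→B gives 5>0; P2→P gives 5>4]
(B,P): not NE [P1→C gives 9>7]
(B,Q): not NE [P2→P gives 8>6]
(C,P): not NE [P2→Q gives 8>1]
(C,Q): not NE [P1→B gives 5>0]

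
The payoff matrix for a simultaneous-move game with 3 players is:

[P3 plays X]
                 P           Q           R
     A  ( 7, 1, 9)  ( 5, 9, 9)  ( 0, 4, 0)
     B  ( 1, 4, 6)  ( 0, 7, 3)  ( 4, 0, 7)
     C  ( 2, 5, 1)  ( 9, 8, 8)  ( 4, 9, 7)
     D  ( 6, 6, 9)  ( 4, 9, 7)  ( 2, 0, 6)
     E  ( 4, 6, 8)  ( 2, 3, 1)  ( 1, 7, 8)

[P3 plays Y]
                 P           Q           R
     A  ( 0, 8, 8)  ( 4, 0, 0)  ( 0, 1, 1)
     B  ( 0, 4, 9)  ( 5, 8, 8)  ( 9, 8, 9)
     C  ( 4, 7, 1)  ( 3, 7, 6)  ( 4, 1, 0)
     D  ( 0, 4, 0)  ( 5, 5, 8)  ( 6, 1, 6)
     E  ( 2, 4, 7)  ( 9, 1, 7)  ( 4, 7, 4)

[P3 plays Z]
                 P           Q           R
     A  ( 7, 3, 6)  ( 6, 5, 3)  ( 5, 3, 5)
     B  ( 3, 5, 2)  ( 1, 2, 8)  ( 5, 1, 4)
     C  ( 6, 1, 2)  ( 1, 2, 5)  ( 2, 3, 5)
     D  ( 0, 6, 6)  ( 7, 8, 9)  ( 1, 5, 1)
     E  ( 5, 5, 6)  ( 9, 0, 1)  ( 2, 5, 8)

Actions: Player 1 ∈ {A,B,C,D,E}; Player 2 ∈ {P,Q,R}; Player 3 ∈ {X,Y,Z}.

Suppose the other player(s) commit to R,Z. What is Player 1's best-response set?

P1 best: {A,B}

u_1(A vs R,Z) = 5
u_1(B vs R,Z) = 5
u_1(C vs R,Z) = 2
u_1(D vs R,Z) = 1
u_1(E vs R,Z) = 2
max payoff 5 at {A,B}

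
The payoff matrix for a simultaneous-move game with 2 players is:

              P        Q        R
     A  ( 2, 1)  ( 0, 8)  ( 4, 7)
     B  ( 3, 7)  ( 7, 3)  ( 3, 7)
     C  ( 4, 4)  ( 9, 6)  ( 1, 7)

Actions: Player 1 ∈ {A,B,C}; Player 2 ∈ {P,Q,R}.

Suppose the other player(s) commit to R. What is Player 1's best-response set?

u_1(A vs R) = 4
u_1(B vs R) = 3
u_1(C vs R) = 1
max payoff 4 at {A}

P1 best: {A}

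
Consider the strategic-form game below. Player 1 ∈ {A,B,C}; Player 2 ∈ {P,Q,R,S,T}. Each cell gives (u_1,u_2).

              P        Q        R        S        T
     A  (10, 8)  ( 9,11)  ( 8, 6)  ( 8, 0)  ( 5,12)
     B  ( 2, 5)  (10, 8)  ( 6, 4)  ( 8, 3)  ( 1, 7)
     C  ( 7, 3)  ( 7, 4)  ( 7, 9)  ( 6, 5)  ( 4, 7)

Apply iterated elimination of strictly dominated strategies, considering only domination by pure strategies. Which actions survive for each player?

P1 drop C (A beats it: P:10>7 Q:9>7 R:8>7 S:8>6 T:5>4)
P2 drop P (Q beats it: A:11>8 B:8>5)
P2 drop R (Q beats it: A:11>6 B:8>4)
P2 drop S (Q beats it: A:11>0 B:8>3)
P1→{A,B} P2→{Q,T}

Remaining: P1:{A,B} P2:{Q,T}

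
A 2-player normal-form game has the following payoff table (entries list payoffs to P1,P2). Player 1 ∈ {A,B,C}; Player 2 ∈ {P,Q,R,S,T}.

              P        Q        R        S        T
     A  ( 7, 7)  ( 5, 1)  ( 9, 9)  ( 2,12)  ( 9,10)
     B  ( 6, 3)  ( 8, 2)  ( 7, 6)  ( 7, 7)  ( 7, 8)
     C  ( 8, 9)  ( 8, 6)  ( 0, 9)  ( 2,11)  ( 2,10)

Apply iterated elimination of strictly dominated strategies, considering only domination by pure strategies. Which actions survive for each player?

P2 drop P (S beats it: A:12>7 B:7>3 C:11>9)
P2 drop Q (R beats it: A:9>1 B:6>2 C:9>6)
P1 drop C (B beats it: R:7>0 S:7>2 T:7>2)
P2 drop R (S beats it: A:12>9 B:7>6)
P1→{A,B} P2→{S,T}

Remaining: P1:{A,B} P2:{S,T}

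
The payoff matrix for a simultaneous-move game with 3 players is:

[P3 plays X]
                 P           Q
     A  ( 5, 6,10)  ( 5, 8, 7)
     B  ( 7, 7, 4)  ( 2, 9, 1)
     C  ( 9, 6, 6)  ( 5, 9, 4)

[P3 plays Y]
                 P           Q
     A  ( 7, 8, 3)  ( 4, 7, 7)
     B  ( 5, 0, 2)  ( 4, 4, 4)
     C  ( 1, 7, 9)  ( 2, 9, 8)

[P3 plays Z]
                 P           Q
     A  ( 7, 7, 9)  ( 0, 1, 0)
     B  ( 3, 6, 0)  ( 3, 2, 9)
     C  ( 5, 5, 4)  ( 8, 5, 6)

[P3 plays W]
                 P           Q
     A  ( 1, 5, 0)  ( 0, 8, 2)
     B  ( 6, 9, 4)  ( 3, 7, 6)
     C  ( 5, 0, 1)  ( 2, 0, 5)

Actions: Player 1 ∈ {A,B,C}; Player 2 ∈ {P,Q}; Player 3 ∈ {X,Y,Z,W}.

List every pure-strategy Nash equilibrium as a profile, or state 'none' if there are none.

(A,P,X): not NE [P1→C gives 9>5; P2→Q gives 8>6]
(A,P,Y): not NE [P3→X gives 10>3]
(A,P,Z): not NE [P3→X gives 10>9]
(A,P,W): not NE [P1→B gives 6>1; P2→Q gives 8>5; P3→X gives 10>0]
(A,Q,X): NE
(A,Q,Y): not NE [P2→P gives 8>7]
(A,Q,Z): not NE [P1→C gives 8>0; P2→P gives 7>1; P3→Y gives 7>0]
(A,Q,W): not NE [P1→B gives 3>0; P3→Y gives 7>2]
(B,P,X): not NE [P1→C gives 9>7; P2→Q gives 9>7]
(B,P,Y): not NE [P1→A gives 7>5; P2→Q gives 4>0; P3→W gives 4>2]
(B,P,Z): not NE [P1→A gives 7>3; P3→W gives 4>0]
(B,P,W): NE
(B,Q,X): not NE [P1→C gives 5>2; P3→Z gives 9>1]
(B,Q,Y): not NE [P3→Z gives 9>4]
(B,Q,Z): not NE [P1→C gives 8>3; P2→P gives 6>2]
(B,Q,W): not NE [P2→P gives 9>7; P3→Z gives 9>6]
(C,P,X): not NE [P2→Q gives 9>6; P3→Y gives 9>6]
(C,P,Y): not NE [P1→A gives 7>1; P2→Q gives 9>7]
(C,P,Z): not NE [P1→A gives 7>5; P3→Y gives 9>4]
(C,P,W): not NE [P1→B gives 6>5; P3→Y gives 9>1]
(C,Q,X): not NE [P3→Y gives 8>4]
(C,Q,Y): not NE [P1→B gives 4>2]
(C,Q,Z): not NE [P3→Y gives 8>6]
(C,Q,W): not NE [P1→B gives 3>2; P3→Y gives 8>5]

Nash profiles: (A,Q,X), (B,P,W)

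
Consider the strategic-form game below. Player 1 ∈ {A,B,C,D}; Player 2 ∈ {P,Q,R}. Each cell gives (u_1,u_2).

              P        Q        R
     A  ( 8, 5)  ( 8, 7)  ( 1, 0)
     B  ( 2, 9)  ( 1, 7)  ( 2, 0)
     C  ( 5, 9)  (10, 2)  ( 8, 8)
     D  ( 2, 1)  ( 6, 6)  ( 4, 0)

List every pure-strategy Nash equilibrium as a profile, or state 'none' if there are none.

(A,P): not NE [P2→Q gives 7>5]
(A,Q): not NE [P1→C gives 10>8]
(A,R): not NE [P1→C gives 8>1; P2→Q gives 7>0]
(B,P): not NE [P1→A gives 8>2]
(B,Q): not NE [P1→C gives 10>1; P2→P gives 9>7]
(B,R): not NE [P1→C gives 8>2; P2→P gives 9>0]
(C,P): not NE [P1→A gives 8>5]
(C,Q): not NE [P2→P gives 9>2]
(C,R): not NE [P2→P gives 9>8]
(D,P): not NE [P1→A gives 8>2; P2→Q gives 6>1]
(D,Q): not NE [P1→C gives 10>6]
(D,R): not NE [P1→C gives 8>4; P2→Q gives 6>0]

Equilibria: none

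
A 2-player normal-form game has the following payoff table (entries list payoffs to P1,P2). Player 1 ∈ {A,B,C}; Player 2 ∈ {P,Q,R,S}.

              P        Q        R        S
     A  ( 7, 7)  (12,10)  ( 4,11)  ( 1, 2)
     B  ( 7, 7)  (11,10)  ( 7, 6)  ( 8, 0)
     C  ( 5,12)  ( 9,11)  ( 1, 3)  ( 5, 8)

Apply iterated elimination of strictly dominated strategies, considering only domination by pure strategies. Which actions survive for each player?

P1 drop C (B beats it: P:7>5 Q:11>9 R:7>1 S:8>5)
P2 drop P (Q beats it: A:10>7 B:10>7)
P2 drop S (Q beats it: A:10>2 B:10>0)
P1→{A,B} P2→{Q,R}

Remaining: P1:{A,B} P2:{Q,R}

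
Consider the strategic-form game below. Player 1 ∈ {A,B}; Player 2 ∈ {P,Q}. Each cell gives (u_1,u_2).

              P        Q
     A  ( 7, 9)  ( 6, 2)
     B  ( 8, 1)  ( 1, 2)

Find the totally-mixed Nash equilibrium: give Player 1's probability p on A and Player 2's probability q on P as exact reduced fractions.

(p,q) = (1/8, 5/6)

P1 indiff ⇒ q·7+(1-q)·6 = q·8+(1-q)·1 ⇒ q(-1) = (1-q)(-5) ⇒ q = 5/6
P2 indiff ⇒ p·9+(1-p)·1 = p·2+(1-p)·2 ⇒ p(7) = (1-p)(1) ⇒ p = 1/8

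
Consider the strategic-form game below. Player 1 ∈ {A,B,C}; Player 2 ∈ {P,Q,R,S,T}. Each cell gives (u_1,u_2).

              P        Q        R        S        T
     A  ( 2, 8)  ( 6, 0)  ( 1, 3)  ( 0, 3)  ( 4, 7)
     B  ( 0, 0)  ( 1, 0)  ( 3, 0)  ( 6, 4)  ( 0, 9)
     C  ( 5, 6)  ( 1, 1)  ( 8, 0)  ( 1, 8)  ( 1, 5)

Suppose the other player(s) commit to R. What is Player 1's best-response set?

u_1(A vs R) = 1
u_1(B vs R) = 3
u_1(C vs R) = 8
max payoff 8 at {C}

argmax u_1 = {C}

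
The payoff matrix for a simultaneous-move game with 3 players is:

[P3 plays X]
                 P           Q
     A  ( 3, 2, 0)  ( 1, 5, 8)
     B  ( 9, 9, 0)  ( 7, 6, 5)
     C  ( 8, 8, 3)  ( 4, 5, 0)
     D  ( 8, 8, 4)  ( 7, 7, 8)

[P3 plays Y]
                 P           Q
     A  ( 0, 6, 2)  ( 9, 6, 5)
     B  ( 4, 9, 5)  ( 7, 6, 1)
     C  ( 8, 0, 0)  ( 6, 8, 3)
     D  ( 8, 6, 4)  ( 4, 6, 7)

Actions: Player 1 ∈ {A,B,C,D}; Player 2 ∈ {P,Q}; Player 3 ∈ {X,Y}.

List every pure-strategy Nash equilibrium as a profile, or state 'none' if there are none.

(A,P,X): not NE [P1→B gives 9>3; P2→Q gives 5>2; P3→Y gives 2>0]
(A,P,Y): not NE [P1→D gives 8>0]
(A,Q,X): not NE [P1→D gives 7>1]
(A,Q,Y): not NE [P3→X gives 8>5]
(B,P,X): not NE [P3→Y gives 5>0]
(B,P,Y): not NE [P1→D gives 8>4]
(B,Q,X): not NE [P2→P gives 9>6]
(B,Q,Y): not NE [P1→A gives 9>7; P2→P gives 9>6; P3→X gives 5>1]
(C,P,X): not NE [P1→B gives 9>8]
(C,P,Y): not NE [P2→Q gives 8>0; P3→X gives 3>0]
(C,Q,X): not NE [P1→D gives 7>4; P2→P gives 8>5; P3→Y gives 3>0]
(C,Q,Y): not NE [P1→A gives 9>6]
(D,P,X): not NE [P1→B gives 9>8]
(D,P,Y): NE
(D,Q,X): not NE [P2→P gives 8>7]
(D,Q,Y): not NE [P1→A gives 9>4; P3→X gives 8>7]

PSNE = {(D,P,Y)}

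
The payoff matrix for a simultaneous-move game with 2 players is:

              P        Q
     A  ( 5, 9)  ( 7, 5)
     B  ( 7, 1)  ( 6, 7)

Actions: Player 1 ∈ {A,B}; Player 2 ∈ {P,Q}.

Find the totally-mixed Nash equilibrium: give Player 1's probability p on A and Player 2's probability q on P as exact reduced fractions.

P1 indiff ⇒ q·5+(1-q)·7 = q·7+(1-q)·6 ⇒ q(-2) = (1-q)(-1) ⇒ q = 1/3
P2 indiff ⇒ p·9+(1-p)·1 = p·5+(1-p)·7 ⇒ p(4) = (1-p)(6) ⇒ p = 3/5

P1 mixes 3/5 on A; P2 mixes 1/3 on P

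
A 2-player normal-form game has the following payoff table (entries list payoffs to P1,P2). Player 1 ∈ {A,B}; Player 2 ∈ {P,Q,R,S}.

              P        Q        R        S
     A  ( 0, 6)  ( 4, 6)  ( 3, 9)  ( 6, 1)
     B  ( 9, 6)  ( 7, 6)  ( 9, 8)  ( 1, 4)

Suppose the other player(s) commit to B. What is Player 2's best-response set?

argmax u_2 = {R}

u_2(P vs B) = 6
u_2(Q vs B) = 6
u_2(R vs B) = 8
u_2(S vs B) = 4
max payoff 8 at {R}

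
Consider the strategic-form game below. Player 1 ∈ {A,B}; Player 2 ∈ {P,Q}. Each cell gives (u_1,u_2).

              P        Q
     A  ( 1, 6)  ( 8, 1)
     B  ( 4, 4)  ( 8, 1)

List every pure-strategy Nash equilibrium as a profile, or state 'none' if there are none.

PSNE = {(B,P)}

(A,P): not NE [P1→B gives 4>1]
(A,Q): not NE [P2→P gives 6>1]
(B,P): NE
(B,Q): not NE [P2→P gives 4>1]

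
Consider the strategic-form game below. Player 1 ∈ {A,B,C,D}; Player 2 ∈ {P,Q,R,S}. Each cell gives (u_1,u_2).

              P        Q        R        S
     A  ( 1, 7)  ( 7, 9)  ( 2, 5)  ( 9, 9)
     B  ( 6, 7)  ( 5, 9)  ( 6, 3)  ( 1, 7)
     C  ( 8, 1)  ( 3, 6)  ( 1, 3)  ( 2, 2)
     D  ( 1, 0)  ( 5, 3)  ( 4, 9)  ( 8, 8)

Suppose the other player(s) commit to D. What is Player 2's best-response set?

P2 best: {R}

u_2(P vs D) = 0
u_2(Q vs D) = 3
u_2(R vs D) = 9
u_2(S vs D) = 8
max payoff 9 at {R}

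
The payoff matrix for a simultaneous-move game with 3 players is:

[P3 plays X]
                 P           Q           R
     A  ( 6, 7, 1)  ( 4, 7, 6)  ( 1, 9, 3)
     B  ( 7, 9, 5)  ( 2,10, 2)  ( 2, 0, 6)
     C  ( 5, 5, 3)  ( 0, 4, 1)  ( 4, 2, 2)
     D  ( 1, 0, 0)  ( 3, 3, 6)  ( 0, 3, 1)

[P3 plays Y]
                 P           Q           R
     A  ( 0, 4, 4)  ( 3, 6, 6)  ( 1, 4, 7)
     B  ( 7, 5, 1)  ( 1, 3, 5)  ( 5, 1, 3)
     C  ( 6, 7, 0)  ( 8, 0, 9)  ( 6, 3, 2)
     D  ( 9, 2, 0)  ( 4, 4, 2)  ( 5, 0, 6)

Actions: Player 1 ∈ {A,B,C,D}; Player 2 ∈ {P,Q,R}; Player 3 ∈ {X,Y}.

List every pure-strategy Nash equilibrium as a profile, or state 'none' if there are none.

(A,P,X): not NE [P1→B gives 7>6; P2→R gives 9>7; P3→Y gives 4>1]
(A,P,Y): not NE [P1→D gives 9>0; P2→Q gives 6>4]
(A,Q,X): not NE [P2→R gives 9>7]
(A,Q,Y): not NE [P1→C gives 8>3]
(A,R,X): not NE [P1→C gives 4>1; P3→Y gives 7>3]
(A,R,Y): not NE [P1→C gives 6>1; P2→Q gives 6>4]
(B,P,X): not NE [P2→Q gives 10>9]
(B,P,Y): not NE [P1→D gives 9>7; P3→X gives 5>1]
(B,Q,X): not NE [P1→A gives 4>2; P3→Y gives 5>2]
(B,Q,Y): not NE [P1→C gives 8>1; P2→P gives 5>3]
(B,R,X): not NE [P1→C gives 4>2; P2→Q gives 10>0]
(B,R,Y): not NE [P1→C gives 6>5; P2→P gives 5>1; P3→X gives 6>3]
(C,P,X): not NE [P1→B gives 7>5]
(C,P,Y): not NE [P1→D gives 9>6; P3→X gives 3>0]
(C,Q,X): not NE [P1→A gives 4>0; P2→P gives 5>4; P3→Y gives 9>1]
(C,Q,Y): not NE [P2→P gives 7>0]
(C,R,X): not NE [P2→P gives 5>2]
(C,R,Y): not NE [P2→P gives 7>3]
(D,P,X): not NE [P1→B gives 7>1; P2→R gives 3>0]
(D,P,Y): not NE [P2→Q gives 4>2]
(D,Q,X): not NE [P1→A gives 4>3]
(D,Q,Y): not NE [P1→C gives 8>4; P3→X gives 6>2]
(D,R,X): not NE [P1→C gives 4>0; P3→Y gives 6>1]
(D,R,Y): not NE [P1→C gives 6>5; P2→Q gives 4>0]

Equilibria: none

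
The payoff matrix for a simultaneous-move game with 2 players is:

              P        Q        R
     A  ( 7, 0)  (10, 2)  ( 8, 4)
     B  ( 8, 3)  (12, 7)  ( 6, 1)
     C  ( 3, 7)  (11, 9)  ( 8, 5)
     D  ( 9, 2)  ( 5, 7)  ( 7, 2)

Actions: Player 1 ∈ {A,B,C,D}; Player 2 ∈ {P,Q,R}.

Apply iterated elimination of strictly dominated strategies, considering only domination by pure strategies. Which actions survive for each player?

IESDS → P1:{A,B,C} P2:{Q,R}

P2 drop P (Q beats it: A:2>0 B:7>3 C:9>7 D:7>2)
P1 drop D (A beats it: Q:10>5 R:8>7)
P1→{A,B,C} P2→{Q,R}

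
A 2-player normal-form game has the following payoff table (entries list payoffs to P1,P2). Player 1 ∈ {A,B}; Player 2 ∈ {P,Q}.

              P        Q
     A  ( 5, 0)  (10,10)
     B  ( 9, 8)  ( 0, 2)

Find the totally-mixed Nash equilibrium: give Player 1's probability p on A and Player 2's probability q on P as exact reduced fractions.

P1 indiff ⇒ q·5+(1-q)·10 = q·9+(1-q)·0 ⇒ q(-4) = (1-q)(-10) ⇒ q = 5/7
P2 indiff ⇒ p·0+(1-p)·8 = p·10+(1-p)·2 ⇒ p(-10) = (1-p)(-6) ⇒ p = 3/8

P1 mixes 3/8 on A; P2 mixes 5/7 on P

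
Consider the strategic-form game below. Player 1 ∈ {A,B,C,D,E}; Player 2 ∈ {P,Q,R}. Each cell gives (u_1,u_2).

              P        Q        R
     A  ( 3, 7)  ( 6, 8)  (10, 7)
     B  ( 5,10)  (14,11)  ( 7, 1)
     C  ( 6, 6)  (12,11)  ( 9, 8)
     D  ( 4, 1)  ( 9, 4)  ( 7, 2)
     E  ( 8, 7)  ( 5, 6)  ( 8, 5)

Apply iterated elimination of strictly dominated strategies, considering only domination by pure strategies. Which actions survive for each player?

P1 drop D (C beats it: P:6>4 Q:12>9 R:9>7)
P2 drop R (Q beats it: A:8>7 B:11>1 C:11>8 E:6>5)
P1 drop A (B beats it: P:5>3 Q:14>6)
P1→{B,C,E} P2→{P,Q}

Survivors P1:{B,C,E} P2:{P,Q}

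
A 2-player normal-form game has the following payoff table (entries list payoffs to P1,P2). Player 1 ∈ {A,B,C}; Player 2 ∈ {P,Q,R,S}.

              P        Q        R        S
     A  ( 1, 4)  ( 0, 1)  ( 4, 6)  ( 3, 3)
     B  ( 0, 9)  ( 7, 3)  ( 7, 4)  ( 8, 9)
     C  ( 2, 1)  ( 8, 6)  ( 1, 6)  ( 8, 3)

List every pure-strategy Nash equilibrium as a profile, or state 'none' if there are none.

Nash profiles: (B,S), (C,Q)

(A,P): not NE [P1→C gives 2>1; P2→R gives 6>4]
(A,Q): not NE [P1→C gives 8>0; P2→R gives 6>1]
(A,R): not NE [P1→B gives 7>4]
(A,S): not NE [P1→C gives 8>3; P2→R gives 6>3]
(B,P): not NE [P1→C gives 2>0]
(B,Q): not NE [P1→C gives 8>7; P2→S gives 9>3]
(B,R): not NE [P2→S gives 9>4]
(B,S): NE
(C,P): not NE [P2→R gives 6>1]
(C,Q): NE
(C,R): not NE [P1→B gives 7>1]
(C,S): not NE [P2→R gives 6>3]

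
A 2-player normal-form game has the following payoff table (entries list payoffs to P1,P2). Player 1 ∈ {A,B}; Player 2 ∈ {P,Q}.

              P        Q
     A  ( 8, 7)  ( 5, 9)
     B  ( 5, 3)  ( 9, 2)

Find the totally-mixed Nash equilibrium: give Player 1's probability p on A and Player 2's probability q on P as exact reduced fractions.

P1 indiff ⇒ q·8+(1-q)·5 = q·5+(1-q)·9 ⇒ q(3) = (1-q)(4) ⇒ q = 4/7
P2 indiff ⇒ p·7+(1-p)·3 = p·9+(1-p)·2 ⇒ p(-2) = (1-p)(-1) ⇒ p = 1/3

(p,q) = (1/3, 4/7)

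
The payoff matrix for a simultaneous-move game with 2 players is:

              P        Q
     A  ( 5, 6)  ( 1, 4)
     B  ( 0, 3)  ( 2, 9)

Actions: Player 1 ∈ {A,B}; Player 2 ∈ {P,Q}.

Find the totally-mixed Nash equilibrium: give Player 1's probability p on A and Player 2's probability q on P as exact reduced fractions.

P1 indiff ⇒ q·5+(1-q)·1 = q·0+(1-q)·2 ⇒ q(5) = (1-q)(1) ⇒ q = 1/6
P2 indiff ⇒ p·6+(1-p)·3 = p·4+(1-p)·9 ⇒ p(2) = (1-p)(6) ⇒ p = 3/4

(p,q) = (3/4, 1/6)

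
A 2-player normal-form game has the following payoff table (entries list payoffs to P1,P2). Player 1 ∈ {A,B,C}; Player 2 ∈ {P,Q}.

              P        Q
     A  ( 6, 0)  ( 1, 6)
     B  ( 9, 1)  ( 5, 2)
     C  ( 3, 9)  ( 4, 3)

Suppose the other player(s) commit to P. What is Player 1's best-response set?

u_1(A vs P) = 6
u_1(B vs P) = 9
u_1(C vs P) = 3
max payoff 9 at {B}

P1 best: {B}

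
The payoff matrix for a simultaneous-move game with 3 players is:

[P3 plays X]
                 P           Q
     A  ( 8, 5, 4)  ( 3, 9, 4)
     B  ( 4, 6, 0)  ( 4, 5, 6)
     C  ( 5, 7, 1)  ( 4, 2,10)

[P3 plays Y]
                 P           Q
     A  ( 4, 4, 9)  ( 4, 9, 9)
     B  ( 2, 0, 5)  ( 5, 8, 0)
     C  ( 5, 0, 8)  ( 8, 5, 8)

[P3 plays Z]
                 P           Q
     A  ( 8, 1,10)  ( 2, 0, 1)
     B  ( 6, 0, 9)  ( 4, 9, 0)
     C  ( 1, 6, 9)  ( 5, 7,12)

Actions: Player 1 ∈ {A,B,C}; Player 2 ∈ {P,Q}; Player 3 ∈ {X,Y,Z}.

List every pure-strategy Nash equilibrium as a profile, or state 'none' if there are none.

NE set: (A,P,Z), (C,Q,Z)

(A,P,X): not NE [P2→Q gives 9>5; P3→Z gives 10>4]
(A,P,Y): not NE [P1→C gives 5>4; P2→Q gives 9>4; P3→Z gives 10>9]
(A,P,Z): NE
(A,Q,X): not NE [P1→C gives 4>3; P3→Y gives 9>4]
(A,Q,Y): not NE [P1→C gives 8>4]
(A,Q,Z): not NE [P1→C gives 5>2; P2→P gives 1>0; P3→Y gives 9>1]
(B,P,X): not NE [P1→A gives 8>4; P3→Z gives 9>0]
(B,P,Y): not NE [P1→C gives 5>2; P2→Q gives 8>0; P3→Z gives 9>5]
(B,P,Z): not NE [P1→A gives 8>6; P2→Q gives 9>0]
(B,Q,X): not NE [P2→P gives 6>5]
(B,Q,Y): not NE [P1→C gives 8>5; P3→X gives 6>0]
(B,Q,Z): not NE [P1→C gives 5>4; P3→X gives 6>0]
(C,P,X): not NE [P1→A gives 8>5; P3→Z gives 9>1]
(C,P,Y): not NE [P2→Q gives 5>0; P3→Z gives 9>8]
(C,P,Z): not NE [P1→A gives 8>1; P2→Q gives 7>6]
(C,Q,X): not NE [P2→P gives 7>2; P3→Z gives 12>10]
(C,Q,Y): not NE [P3→Z gives 12>8]
(C,Q,Z): NE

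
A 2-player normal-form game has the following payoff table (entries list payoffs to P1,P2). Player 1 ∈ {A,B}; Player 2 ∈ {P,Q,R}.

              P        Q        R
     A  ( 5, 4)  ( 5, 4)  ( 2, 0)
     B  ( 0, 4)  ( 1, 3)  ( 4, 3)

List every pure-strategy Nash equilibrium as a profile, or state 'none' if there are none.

(A,P): NE
(A,Q): NE
(A,R): not NE [P1→B gives 4>2; P2→Q gives 4>0]
(B,P): not NE [P1→A gives 5>0]
(B,Q): not NE [P1→A gives 5>1; P2→P gives 4>3]
(B,R): not NE [P2→P gives 4>3]

PSNE = {(A,P), (A,Q)}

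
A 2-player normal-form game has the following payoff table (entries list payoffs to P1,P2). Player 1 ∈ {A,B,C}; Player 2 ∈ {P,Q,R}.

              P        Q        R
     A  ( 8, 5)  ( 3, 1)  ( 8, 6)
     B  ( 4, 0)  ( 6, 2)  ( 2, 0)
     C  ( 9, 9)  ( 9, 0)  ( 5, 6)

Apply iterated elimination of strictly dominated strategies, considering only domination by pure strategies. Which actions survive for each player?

IESDS → P1:{A,C} P2:{P,R}

P1 drop B (C beats it: P:9>4 Q:9>6 R:5>2)
P2 drop Q (P beats it: A:5>1 C:9>0)
P1→{A,C} P2→{P,R}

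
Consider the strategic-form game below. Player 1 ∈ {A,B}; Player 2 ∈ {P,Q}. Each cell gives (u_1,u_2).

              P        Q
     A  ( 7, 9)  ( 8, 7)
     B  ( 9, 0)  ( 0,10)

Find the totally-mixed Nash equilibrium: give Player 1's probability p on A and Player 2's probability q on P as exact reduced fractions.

P1 indiff ⇒ q·7+(1-q)·8 = q·9+(1-q)·0 ⇒ q(-2) = (1-q)(-8) ⇒ q = 4/5
P2 indiff ⇒ p·9+(1-p)·0 = p·7+(1-p)·10 ⇒ p(2) = (1-p)(10) ⇒ p = 5/6

(p,q) = (5/6, 4/5)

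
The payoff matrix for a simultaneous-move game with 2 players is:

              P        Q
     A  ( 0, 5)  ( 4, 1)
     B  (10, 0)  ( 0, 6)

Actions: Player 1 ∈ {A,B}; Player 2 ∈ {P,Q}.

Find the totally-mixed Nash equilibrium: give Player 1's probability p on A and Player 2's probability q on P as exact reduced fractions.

p=3/5, q=2/7

P1 indiff ⇒ q·0+(1-q)·4 = q·10+(1-q)·0 ⇒ q(-10) = (1-q)(-4) ⇒ q = 2/7
P2 indiff ⇒ p·5+(1-p)·0 = p·1+(1-p)·6 ⇒ p(4) = (1-p)(6) ⇒ p = 3/5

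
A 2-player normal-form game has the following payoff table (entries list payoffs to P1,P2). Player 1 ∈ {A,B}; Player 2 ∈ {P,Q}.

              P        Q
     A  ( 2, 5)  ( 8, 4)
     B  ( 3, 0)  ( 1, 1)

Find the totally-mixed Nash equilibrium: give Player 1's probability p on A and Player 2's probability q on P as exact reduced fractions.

(p,q) = (1/2, 7/8)

P1 indiff ⇒ q·2+(1-q)·8 = q·3+(1-q)·1 ⇒ q(-1) = (1-q)(-7) ⇒ q = 7/8
P2 indiff ⇒ p·5+(1-p)·0 = p·4+(1-p)·1 ⇒ p(1) = (1-p)(1) ⇒ p = 1/2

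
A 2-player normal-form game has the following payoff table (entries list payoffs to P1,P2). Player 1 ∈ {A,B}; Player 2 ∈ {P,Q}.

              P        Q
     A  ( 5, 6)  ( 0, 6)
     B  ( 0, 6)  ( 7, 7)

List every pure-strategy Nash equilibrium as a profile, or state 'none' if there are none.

(A,P): NE
(A,Q): not NE [P1→B gives 7>0]
(B,P): not NE [P1→A gives 5>0; P2→Q gives 7>6]
(B,Q): NE

NE set: (A,P), (B,Q)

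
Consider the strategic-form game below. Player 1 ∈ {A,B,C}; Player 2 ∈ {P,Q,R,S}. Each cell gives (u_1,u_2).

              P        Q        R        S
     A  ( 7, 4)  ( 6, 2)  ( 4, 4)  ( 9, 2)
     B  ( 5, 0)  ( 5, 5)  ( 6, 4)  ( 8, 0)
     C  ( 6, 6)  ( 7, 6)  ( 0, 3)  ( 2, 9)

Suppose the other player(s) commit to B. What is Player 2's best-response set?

argmax u_2 = {Q}

u_2(P vs B) = 0
u_2(Q vs B) = 5
u_2(R vs B) = 4
u_2(S vs B) = 0
max payoff 5 at {Q}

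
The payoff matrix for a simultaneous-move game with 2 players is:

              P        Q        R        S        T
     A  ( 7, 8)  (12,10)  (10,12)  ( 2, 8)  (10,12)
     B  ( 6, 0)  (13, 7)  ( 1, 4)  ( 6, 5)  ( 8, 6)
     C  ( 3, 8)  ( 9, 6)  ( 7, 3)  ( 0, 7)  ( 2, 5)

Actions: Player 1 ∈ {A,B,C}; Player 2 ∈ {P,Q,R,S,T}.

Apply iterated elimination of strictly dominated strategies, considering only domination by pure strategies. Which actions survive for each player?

P1 drop C (A beats it: P:7>3 Q:12>9 R:10>7 S:2>0 T:10>2)
P2 drop P (Q beats it: A:10>8 B:7>0)
P2 drop S (Q beats it: A:10>8 B:7>5)
P1→{A,B} P2→{Q,R,T}

Remaining: P1:{A,B} P2:{Q,R,T}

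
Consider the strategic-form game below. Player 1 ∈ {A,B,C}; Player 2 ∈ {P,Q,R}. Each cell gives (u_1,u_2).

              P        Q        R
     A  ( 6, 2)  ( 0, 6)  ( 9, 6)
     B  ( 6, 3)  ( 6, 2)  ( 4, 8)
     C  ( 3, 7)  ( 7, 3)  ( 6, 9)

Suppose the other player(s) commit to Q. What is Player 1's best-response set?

argmax u_1 = {C}

u_1(A vs Q) = 0
u_1(B vs Q) = 6
u_1(C vs Q) = 7
max payoff 7 at {C}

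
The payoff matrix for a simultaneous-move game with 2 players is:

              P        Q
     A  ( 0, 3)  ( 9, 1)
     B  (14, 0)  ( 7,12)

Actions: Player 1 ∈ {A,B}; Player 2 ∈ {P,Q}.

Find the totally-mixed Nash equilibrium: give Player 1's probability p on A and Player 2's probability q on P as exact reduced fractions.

P1 indiff ⇒ q·0+(1-q)·9 = q·14+(1-q)·7 ⇒ q(-14) = (1-q)(-2) ⇒ q = 1/8
P2 indiff ⇒ p·3+(1-p)·0 = p·1+(1-p)·12 ⇒ p(2) = (1-p)(12) ⇒ p = 6/7

P1 mixes 6/7 on A; P2 mixes 1/8 on P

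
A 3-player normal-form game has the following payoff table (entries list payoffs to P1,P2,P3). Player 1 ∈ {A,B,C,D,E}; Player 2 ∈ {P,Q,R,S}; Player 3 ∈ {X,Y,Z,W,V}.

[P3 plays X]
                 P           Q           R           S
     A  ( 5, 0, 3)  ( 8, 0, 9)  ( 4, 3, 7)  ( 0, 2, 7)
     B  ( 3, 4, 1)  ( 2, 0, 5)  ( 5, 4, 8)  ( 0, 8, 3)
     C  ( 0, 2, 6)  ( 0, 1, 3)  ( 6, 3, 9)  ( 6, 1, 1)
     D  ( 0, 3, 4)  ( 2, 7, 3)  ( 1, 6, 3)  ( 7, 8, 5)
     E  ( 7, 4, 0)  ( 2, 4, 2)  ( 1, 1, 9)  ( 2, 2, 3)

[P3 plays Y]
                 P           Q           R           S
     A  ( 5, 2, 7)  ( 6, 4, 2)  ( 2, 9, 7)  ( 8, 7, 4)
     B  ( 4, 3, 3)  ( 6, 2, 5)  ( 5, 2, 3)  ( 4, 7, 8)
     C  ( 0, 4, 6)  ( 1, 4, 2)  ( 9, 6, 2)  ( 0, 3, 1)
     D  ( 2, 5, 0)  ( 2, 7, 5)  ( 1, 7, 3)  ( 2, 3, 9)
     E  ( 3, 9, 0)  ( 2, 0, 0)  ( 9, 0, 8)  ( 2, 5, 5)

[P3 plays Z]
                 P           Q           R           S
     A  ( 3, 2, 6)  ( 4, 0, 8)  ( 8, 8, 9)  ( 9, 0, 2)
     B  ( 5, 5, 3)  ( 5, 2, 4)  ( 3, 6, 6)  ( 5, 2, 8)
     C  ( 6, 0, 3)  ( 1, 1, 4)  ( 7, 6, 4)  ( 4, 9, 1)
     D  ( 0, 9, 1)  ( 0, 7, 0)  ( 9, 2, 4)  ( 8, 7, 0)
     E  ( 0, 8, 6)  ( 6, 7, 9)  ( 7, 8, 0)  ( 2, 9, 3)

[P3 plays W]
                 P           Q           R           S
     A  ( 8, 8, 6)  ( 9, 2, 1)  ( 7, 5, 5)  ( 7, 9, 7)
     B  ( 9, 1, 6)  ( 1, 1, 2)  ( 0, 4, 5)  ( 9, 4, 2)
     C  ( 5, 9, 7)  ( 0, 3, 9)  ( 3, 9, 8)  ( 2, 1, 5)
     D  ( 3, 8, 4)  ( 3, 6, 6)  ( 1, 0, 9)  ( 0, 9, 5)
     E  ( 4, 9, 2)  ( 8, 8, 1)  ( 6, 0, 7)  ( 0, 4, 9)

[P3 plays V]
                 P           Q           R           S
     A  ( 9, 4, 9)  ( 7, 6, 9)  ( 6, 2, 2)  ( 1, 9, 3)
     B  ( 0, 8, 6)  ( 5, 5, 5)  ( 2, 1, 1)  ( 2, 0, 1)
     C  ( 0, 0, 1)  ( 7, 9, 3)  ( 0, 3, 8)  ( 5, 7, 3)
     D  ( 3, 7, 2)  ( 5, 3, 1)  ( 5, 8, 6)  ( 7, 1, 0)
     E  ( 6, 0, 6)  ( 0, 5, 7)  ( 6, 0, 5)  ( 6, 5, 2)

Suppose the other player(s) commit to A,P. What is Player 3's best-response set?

u_3(X vs A,P) = 3
u_3(Y vs A,P) = 7
u_3(Z vs A,P) = 6
u_3(W vs A,P) = 6
u_3(V vs A,P) = 9
max payoff 9 at {V}

argmax u_3 = {V}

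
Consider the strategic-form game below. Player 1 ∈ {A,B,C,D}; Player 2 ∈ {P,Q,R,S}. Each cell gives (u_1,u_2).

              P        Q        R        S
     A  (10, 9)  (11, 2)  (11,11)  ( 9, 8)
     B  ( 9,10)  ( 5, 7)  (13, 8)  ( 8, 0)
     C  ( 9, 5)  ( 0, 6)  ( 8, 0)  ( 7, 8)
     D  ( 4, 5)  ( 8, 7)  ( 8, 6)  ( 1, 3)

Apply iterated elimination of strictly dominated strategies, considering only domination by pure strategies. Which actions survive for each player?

IESDS → P1:{A,B} P2:{P,R}

P1 drop C (A beats it: P:10>9 Q:11>0 R:11>8 S:9>7)
P1 drop D (A beats it: P:10>4 Q:11>8 R:11>8 S:9>1)
P2 drop Q (P beats it: A:9>2 B:10>7)
P2 drop S (P beats it: A:9>8 B:10>0)
P1→{A,B} P2→{P,R}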